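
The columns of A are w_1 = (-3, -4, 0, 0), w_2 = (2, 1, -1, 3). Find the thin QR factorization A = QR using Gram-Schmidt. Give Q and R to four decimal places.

Q = [[-0.6000, 0.2412], [-0.8000, -0.1809], [0.0000, -0.3015], [0.0000, 0.9045]], R = [[5.0000, -2.0000], [0.0000, 3.3166]]

q_1 = w_1/‖w_1‖ = (-3, -4, 0, 0)/5.0000 = (-0.6000, -0.8000, 0.0000, 0.0000).
r_{12} = q_1·w_2 = -2.0000.
u_2 = w_2 + 2.0000·q_1 = (0.8000, -0.6000, -1.0000, 3.0000).
‖u_2‖ = 3.3166, so q_2 = (0.2412, -0.1809, -0.3015, 0.9045).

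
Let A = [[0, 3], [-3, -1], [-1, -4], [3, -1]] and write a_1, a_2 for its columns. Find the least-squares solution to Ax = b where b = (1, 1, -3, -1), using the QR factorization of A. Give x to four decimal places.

a_1 = (0, -3, -1, 3); ‖a_1‖ = 4.3589, so e_1 = (0.0000, -0.6882, -0.2294, 0.6882).
e_1·a_2 = 0.0000·3 + (-0.6882)·(-1) + (-0.2294)·(-4) + 0.6882·(-1) = 0.9177.
u_2 = a_2 − 0.9177·e_1 = (3.0000, -0.3684, -3.7895, -1.6316).
‖u_2‖ = 5.1145, so e_2 = (0.5866, -0.0720, -0.7409, -0.3190).
Qᵀb = (-0.6882, 3.0563).
Back-substitute: x_2 = 3.0563/5.1145 = 0.5976.
x_1 = (-0.6882 − 0.9177·0.5976)/4.3589 = -0.2837.

x = (-0.2837, 0.5976)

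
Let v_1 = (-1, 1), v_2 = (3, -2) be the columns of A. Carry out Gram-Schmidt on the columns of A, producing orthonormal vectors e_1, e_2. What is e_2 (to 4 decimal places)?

e_1 = v_1/‖v_1‖ = (-1, 1)/1.4142 = (-0.7071, 0.7071).
r_{12} = e_1·v_2 = -3.5355.
u_2 = v_2 + 3.5355·e_1 = (0.5000, 0.5000).
‖u_2‖ = 0.7071, so e_2 = (0.7071, 0.7071).

e_2 = (0.7071, 0.7071)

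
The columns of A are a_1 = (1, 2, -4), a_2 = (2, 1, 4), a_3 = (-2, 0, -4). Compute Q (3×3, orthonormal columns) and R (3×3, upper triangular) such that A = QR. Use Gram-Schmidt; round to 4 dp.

Q = [[0.2182, 0.6838, -0.6963], [0.4364, 0.5698, 0.6963], [-0.8729, 0.4558, 0.1741]], R = [[4.5826, -2.6186, 3.0551], [0.0000, 3.7607, -3.1909], [0.0000, 0.0000, 0.6963]]

a_1 = (1, 2, -4); ‖a_1‖ = 4.5826, so e_1 = (0.2182, 0.4364, -0.8729).
e_1·a_2 = 0.2182·2 + 0.4364·1 + (-0.8729)·4 = -2.6186.
u_2 = a_2 + 2.6186·e_1 = (2.5714, 2.1429, 1.7143).
‖u_2‖ = 3.7607, so e_2 = (0.6838, 0.5698, 0.4558).
e_1·a_3 = 0.2182·(-2) + 0.4364·0 + (-0.8729)·(-4) = 3.0551; e_2·a_3 = 0.6838·(-2) + 0.5698·0 + 0.4558·(-4) = -3.1909.
u_3 = a_3 − 3.0551·e_1 + 3.1909·e_2 = (-0.4848, 0.4848, 0.1212).
‖u_3‖ = 0.6963, so e_3 = (-0.6963, 0.6963, 0.1741).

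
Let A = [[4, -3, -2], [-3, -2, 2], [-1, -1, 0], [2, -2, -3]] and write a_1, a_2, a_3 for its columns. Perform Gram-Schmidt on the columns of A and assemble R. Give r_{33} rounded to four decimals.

a_1 = (4, -3, -1, 2); ‖a_1‖ = 5.4772, so q_1 = (0.7303, -0.5477, -0.1826, 0.3651).
q_1·a_2 = 0.7303·(-3) + (-0.5477)·(-2) + (-0.1826)·(-1) + 0.3651·(-2) = -1.6432.
u_2 = a_2 + 1.6432·q_1 = (-1.8000, -2.9000, -1.3000, -1.4000).
‖u_2‖ = 3.9115, so q_2 = (-0.4602, -0.7414, -0.3324, -0.3579).
q_1·a_3 = 0.7303·(-2) + (-0.5477)·2 + (-0.1826)·0 + 0.3651·(-3) = -3.6515; q_2·a_3 = (-0.4602)·(-2) + (-0.7414)·2 + (-0.3324)·0 + (-0.3579)·(-3) = 0.5113.
u_3 = a_3 + 3.6515·q_1 − 0.5113·q_2 = (0.9020, 0.3791, -0.4967, -1.4837).
r_{33} = ‖u_3‖ = 1.8453.

r_{33} = 1.8453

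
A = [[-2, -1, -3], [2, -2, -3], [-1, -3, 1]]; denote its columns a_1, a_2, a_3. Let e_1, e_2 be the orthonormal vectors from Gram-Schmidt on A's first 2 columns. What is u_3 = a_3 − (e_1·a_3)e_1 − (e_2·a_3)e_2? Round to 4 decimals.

e_1 = a_1/‖a_1‖ = (-2, 2, -1)/3.0000 = (-0.6667, 0.6667, -0.3333).
r_{12} = e_1·a_2 = 0.3333.
u_2 = a_2 − 0.3333·e_1 = (-0.7778, -2.2222, -2.8889).
‖u_2‖ = 3.7268, so e_2 = (-0.2087, -0.5963, -0.7752).
r_{13} = e_1·a_3 = -0.3333; r_{23} = e_2·a_3 = 1.6398.
u_3 = a_3 + 0.3333·e_1 − 1.6398·e_2 = (-2.8800, -1.8000, 2.1600).

u_3 = (-2.8800, -1.8000, 2.1600)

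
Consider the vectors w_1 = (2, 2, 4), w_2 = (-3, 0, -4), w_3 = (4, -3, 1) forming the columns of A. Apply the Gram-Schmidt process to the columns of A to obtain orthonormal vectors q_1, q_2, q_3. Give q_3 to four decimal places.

q_1 = w_1/‖w_1‖ = (2, 2, 4)/4.8990 = (0.4082, 0.4082, 0.8165).
r_{12} = q_1·w_2 = -4.4907.
u_2 = w_2 + 4.4907·q_1 = (-1.1667, 1.8333, -0.3333).
‖u_2‖ = 2.1985, so q_2 = (-0.5307, 0.8339, -0.1516).
r_{13} = q_1·w_3 = 1.2247; r_{23} = q_2·w_3 = -4.7760.
u_3 = w_3 − 1.2247·q_1 + 4.7760·q_2 = (0.9655, 0.4828, -0.7241).
‖u_3‖ = 1.2999, so q_3 = (0.7428, 0.3714, -0.5571).

q_3 = (0.7428, 0.3714, -0.5571)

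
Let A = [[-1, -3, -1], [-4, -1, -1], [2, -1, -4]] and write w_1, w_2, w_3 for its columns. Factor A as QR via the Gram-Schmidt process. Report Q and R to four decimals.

w_1 = (-1, -4, 2); ‖w_1‖ = 4.5826, so e_1 = (-0.2182, -0.8729, 0.4364).
e_1·w_2 = (-0.2182)·(-3) + (-0.8729)·(-1) + 0.4364·(-1) = 1.0911.
u_2 = w_2 − 1.0911·e_1 = (-2.7619, -0.0476, -1.4762).
‖u_2‖ = 3.1320, so e_2 = (-0.8818, -0.0152, -0.4713).
e_1·w_3 = (-0.2182)·(-1) + (-0.8729)·(-1) + 0.4364·(-4) = -0.6547; e_2·w_3 = (-0.8818)·(-1) + (-0.0152)·(-1) + (-0.4713)·(-4) = 2.7823.
u_3 = w_3 + 0.6547·e_1 − 2.7823·e_2 = (1.3107, -1.5291, -2.4029).
‖u_3‖ = 3.1353, so e_3 = (0.4180, -0.4877, -0.7664).

Q = [[-0.2182, -0.8818, 0.4180], [-0.8729, -0.0152, -0.4877], [0.4364, -0.4713, -0.7664]], R = [[4.5826, 1.0911, -0.6547], [0.0000, 3.1320, 2.7823], [0.0000, 0.0000, 3.1353]]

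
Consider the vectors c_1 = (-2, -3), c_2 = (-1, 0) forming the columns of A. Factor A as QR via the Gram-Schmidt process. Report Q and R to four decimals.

Q = [[-0.5547, -0.8321], [-0.8321, 0.5547]], R = [[3.6056, 0.5547], [0.0000, 0.8321]]

c_1 = (-2, -3); ‖c_1‖ = 3.6056, so q_1 = (-0.5547, -0.8321).
q_1·c_2 = (-0.5547)·(-1) + (-0.8321)·0 = 0.5547.
u_2 = c_2 − 0.5547·q_1 = (-0.6923, 0.4615).
‖u_2‖ = 0.8321, so q_2 = (-0.8321, 0.5547).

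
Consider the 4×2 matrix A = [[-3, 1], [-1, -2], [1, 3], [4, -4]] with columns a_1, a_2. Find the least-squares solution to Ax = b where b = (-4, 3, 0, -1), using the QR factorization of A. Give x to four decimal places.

x = (0.1075, -0.1498)

a_1 = (-3, -1, 1, 4); ‖a_1‖ = 5.1962, so e_1 = (-0.5774, -0.1925, 0.1925, 0.7698).
e_1·a_2 = (-0.5774)·1 + (-0.1925)·(-2) + 0.1925·3 + 0.7698·(-4) = -2.6943.
u_2 = a_2 + 2.6943·e_1 = (-0.5556, -2.5185, 3.5185, -1.9259).
‖u_2‖ = 4.7687, so e_2 = (-0.1165, -0.5281, 0.7378, -0.4039).
Qᵀb = (0.9623, -0.7145).
Back-substitute: x_2 = -0.7145/4.7687 = -0.1498.
x_1 = (0.9623 + 2.6943·(-0.1498))/5.1962 = 0.1075.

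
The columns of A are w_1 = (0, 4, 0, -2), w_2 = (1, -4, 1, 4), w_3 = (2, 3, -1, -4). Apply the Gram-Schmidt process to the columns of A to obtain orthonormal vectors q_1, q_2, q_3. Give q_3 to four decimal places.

w_1 = (0, 4, 0, -2); ‖w_1‖ = 4.4721, so q_1 = (0.0000, 0.8944, 0.0000, -0.4472).
q_1·w_2 = 0.0000·1 + 0.8944·(-4) + 0.0000·1 + (-0.4472)·4 = -5.3666.
u_2 = w_2 + 5.3666·q_1 = (1.0000, 0.8000, 1.0000, 1.6000).
‖u_2‖ = 2.2804, so q_2 = (0.4385, 0.3508, 0.4385, 0.7016).
q_1·w_3 = 0.0000·2 + 0.8944·3 + 0.0000·(-1) + (-0.4472)·(-4) = 4.4721; q_2·w_3 = 0.4385·2 + 0.3508·3 + 0.4385·(-1) + 0.7016·(-4) = -1.3156.
u_3 = w_3 − 4.4721·q_1 + 1.3156·q_2 = (2.5769, -0.5385, -0.4231, -1.0769).
‖u_3‖ = 2.8756, so q_3 = (0.8961, -0.1873, -0.1471, -0.3745).

q_3 = (0.8961, -0.1873, -0.1471, -0.3745)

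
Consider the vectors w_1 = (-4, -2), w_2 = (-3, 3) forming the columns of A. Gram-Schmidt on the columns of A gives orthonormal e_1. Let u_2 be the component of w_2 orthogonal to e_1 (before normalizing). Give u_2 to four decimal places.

w_1 = (-4, -2); ‖w_1‖ = 4.4721, so e_1 = (-0.8944, -0.4472).
e_1·w_2 = (-0.8944)·(-3) + (-0.4472)·3 = 1.3416.
u_2 = w_2 − 1.3416·e_1 = (-1.8000, 3.6000).

u_2 = (-1.8000, 3.6000)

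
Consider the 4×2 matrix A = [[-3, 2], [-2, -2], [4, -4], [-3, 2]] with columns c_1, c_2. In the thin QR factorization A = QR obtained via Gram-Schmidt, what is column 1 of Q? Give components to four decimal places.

c_1 = (-3, -2, 4, -3); ‖c_1‖ = 6.1644, so q_1 = (-0.4867, -0.3244, 0.6489, -0.4867).

q_1 = (-0.4867, -0.3244, 0.6489, -0.4867)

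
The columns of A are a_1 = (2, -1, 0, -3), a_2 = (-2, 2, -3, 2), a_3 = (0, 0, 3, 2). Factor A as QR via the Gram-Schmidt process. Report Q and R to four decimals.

Q = [[0.5345, -0.0873, 0.6452], [-0.2673, 0.3491, 0.7186], [0.0000, -0.9165, 0.1760], [-0.8018, -0.1746, 0.1906]], R = [[3.7417, -3.2071, -1.6036], [0.0000, 3.2733, -3.0987], [0.0000, 0.0000, 0.9092]]

a_1 = (2, -1, 0, -3); ‖a_1‖ = 3.7417, so q_1 = (0.5345, -0.2673, 0.0000, -0.8018).
q_1·a_2 = 0.5345·(-2) + (-0.2673)·2 + 0.0000·(-3) + (-0.8018)·2 = -3.2071.
u_2 = a_2 + 3.2071·q_1 = (-0.2857, 1.1429, -3.0000, -0.5714).
‖u_2‖ = 3.2733, so q_2 = (-0.0873, 0.3491, -0.9165, -0.1746).
q_1·a_3 = 0.5345·0 + (-0.2673)·0 + 0.0000·3 + (-0.8018)·2 = -1.6036; q_2·a_3 = (-0.0873)·0 + 0.3491·0 + (-0.9165)·3 + (-0.1746)·2 = -3.0987.
u_3 = a_3 + 1.6036·q_1 + 3.0987·q_2 = (0.5867, 0.6533, 0.1600, 0.1733).
‖u_3‖ = 0.9092, so q_3 = (0.6452, 0.7186, 0.1760, 0.1906).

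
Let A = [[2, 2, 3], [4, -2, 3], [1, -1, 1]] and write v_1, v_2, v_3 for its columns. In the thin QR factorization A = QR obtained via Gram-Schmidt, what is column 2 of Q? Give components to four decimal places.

q_2 = (0.8861, -0.3749, -0.2726)

v_1 = (2, 4, 1); ‖v_1‖ = 4.5826, so q_1 = (0.4364, 0.8729, 0.2182).
q_1·v_2 = 0.4364·2 + 0.8729·(-2) + 0.2182·(-1) = -1.0911.
u_2 = v_2 + 1.0911·q_1 = (2.4762, -1.0476, -0.7619).
‖u_2‖ = 2.7946, so q_2 = (0.8861, -0.3749, -0.2726).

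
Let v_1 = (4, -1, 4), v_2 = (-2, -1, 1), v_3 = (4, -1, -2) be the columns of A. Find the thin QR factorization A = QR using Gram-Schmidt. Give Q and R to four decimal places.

v_1 = (4, -1, 4); ‖v_1‖ = 5.7446, so e_1 = (0.6963, -0.1741, 0.6963).
e_1·v_2 = 0.6963·(-2) + (-0.1741)·(-1) + 0.6963·1 = -0.5222.
u_2 = v_2 + 0.5222·e_1 = (-1.6364, -1.0909, 1.3636).
‖u_2‖ = 2.3932, so e_2 = (-0.6838, -0.4558, 0.5698).
e_1·v_3 = 0.6963·4 + (-0.1741)·(-1) + 0.6963·(-2) = 1.5667; e_2·v_3 = (-0.6838)·4 + (-0.4558)·(-1) + 0.5698·(-2) = -3.4188.
u_3 = v_3 − 1.5667·e_1 + 3.4188·e_2 = (0.5714, -2.2857, -1.1429).
‖u_3‖ = 2.6186, so e_3 = (0.2182, -0.8729, -0.4364).

Q = [[0.6963, -0.6838, 0.2182], [-0.1741, -0.4558, -0.8729], [0.6963, 0.5698, -0.4364]], R = [[5.7446, -0.5222, 1.5667], [0.0000, 2.3932, -3.4188], [0.0000, 0.0000, 2.6186]]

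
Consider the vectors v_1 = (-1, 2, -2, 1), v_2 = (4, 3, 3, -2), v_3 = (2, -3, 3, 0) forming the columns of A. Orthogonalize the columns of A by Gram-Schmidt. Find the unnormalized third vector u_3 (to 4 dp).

v_1 = (-1, 2, -2, 1); ‖v_1‖ = 3.1623, so e_1 = (-0.3162, 0.6325, -0.6325, 0.3162).
e_1·v_2 = (-0.3162)·4 + 0.6325·3 + (-0.6325)·3 + 0.3162·(-2) = -1.8974.
u_2 = v_2 + 1.8974·e_1 = (3.4000, 4.2000, 1.8000, -1.4000).
‖u_2‖ = 5.8652, so e_2 = (0.5797, 0.7161, 0.3069, -0.2387).
e_1·v_3 = (-0.3162)·2 + 0.6325·(-3) + (-0.6325)·3 + 0.3162·0 = -4.4272; e_2·v_3 = 0.5797·2 + 0.7161·(-3) + 0.3069·3 + (-0.2387)·0 = -0.0682.
u_3 = v_3 + 4.4272·e_1 + 0.0682·e_2 = (0.6395, -0.1512, 0.2209, 1.3837).

u_3 = (0.6395, -0.1512, 0.2209, 1.3837)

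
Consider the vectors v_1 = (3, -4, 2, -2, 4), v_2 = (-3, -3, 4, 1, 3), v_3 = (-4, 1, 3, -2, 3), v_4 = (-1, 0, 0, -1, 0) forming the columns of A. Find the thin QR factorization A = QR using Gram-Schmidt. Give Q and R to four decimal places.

Q = [[0.4286, -0.7244, -0.2818, -0.3959], [-0.5714, -0.2173, 0.5449, -0.5702], [0.2857, 0.5312, 0.1060, -0.3047], [-0.2857, 0.3139, -0.6978, -0.5268], [0.5714, 0.2173, 0.3543, -0.3843]], R = [[7.0000, 3.0000, 0.8571, -0.1429], [0.0000, 5.9161, 4.2982, 0.4105], [0.0000, 0.0000, 4.4487, 0.9796], [0.0000, 0.0000, 0.0000, 0.9227]]

e_1 = v_1/‖v_1‖ = (3, -4, 2, -2, 4)/7.0000 = (0.4286, -0.5714, 0.2857, -0.2857, 0.5714).
r_{12} = e_1·v_2 = 3.0000.
u_2 = v_2 − 3.0000·e_1 = (-4.2857, -1.2857, 3.1429, 1.8571, 1.2857).
‖u_2‖ = 5.9161, so e_2 = (-0.7244, -0.2173, 0.5312, 0.3139, 0.2173).
r_{13} = e_1·v_3 = 0.8571; r_{23} = e_2·v_3 = 4.2982.
u_3 = v_3 − 0.8571·e_1 − 4.2982·e_2 = (-1.2536, 2.4239, 0.4717, -3.1044, 1.5761).
‖u_3‖ = 4.4487, so e_3 = (-0.2818, 0.5449, 0.1060, -0.6978, 0.3543).
r_{14} = e_1·v_4 = -0.1429; r_{24} = e_2·v_4 = 0.4105; r_{34} = e_3·v_4 = 0.9796.
u_4 = v_4 + 0.1429·e_1 − 0.4105·e_2 − 0.9796·e_3 = (-0.3653, -0.5262, -0.2811, -0.4861, -0.3546).
‖u_4‖ = 0.9227, so e_4 = (-0.3959, -0.5702, -0.3047, -0.5268, -0.3843).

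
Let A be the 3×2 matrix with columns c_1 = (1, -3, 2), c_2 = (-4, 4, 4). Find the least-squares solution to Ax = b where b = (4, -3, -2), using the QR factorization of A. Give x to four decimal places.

x = (0.2368, -0.7105)

c_1 = (1, -3, 2); ‖c_1‖ = 3.7417, so q_1 = (0.2673, -0.8018, 0.5345).
q_1·c_2 = 0.2673·(-4) + (-0.8018)·4 + 0.5345·4 = -2.1381.
u_2 = c_2 + 2.1381·q_1 = (-3.4286, 2.2857, 5.1429).
‖u_2‖ = 6.5900, so q_2 = (-0.5203, 0.3468, 0.7804).
Qᵀb = (2.4054, -4.6824).
Back-substitute: x_2 = -4.6824/6.5900 = -0.7105.
x_1 = (2.4054 + 2.1381·(-0.7105))/3.7417 = 0.2368.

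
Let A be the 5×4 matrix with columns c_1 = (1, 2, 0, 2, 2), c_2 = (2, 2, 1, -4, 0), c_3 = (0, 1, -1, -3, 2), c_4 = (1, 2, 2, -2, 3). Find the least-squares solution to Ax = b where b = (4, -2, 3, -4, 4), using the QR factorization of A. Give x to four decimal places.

x = (-0.9308, -0.1006, -0.2728, 1.6999)

e_1 = c_1/‖c_1‖ = (1, 2, 0, 2, 2)/3.6056 = (0.2774, 0.5547, 0.0000, 0.5547, 0.5547).
r_{12} = e_1·c_2 = -0.5547.
u_2 = c_2 + 0.5547·e_1 = (2.1538, 2.3077, 1.0000, -3.6923, 0.3077).
‖u_2‖ = 4.9691, so e_2 = (0.4334, 0.4644, 0.2012, -0.7430, 0.0619).
r_{13} = e_1·c_3 = 0.0000; r_{23} = e_2·c_3 = 2.6161.
u_3 = c_3 + 0.0000·e_1 − 2.6161·e_2 = (-1.1340, -0.2150, -1.5265, -1.0561, 1.8380).
‖u_3‖ = 2.8558, so e_3 = (-0.3971, -0.0753, -0.5345, -0.3698, 0.6436).
r_{14} = e_1·c_4 = 1.9415; r_{24} = e_2·c_4 = 3.4366; r_{34} = e_3·c_4 = 1.0538.
u_4 = c_4 − 1.9415·e_1 − 3.4366·e_2 − 1.0538·e_3 = (-0.6096, -0.5936, 1.8717, -0.1337, 1.0321).
‖u_4‖ = 2.3044, so e_4 = (-0.2646, -0.2576, 0.8122, -0.0580, 0.4479).
Qᵀb = (0.0000, 4.6286, 1.0123, 3.9172).
Back-substitute: x_4 = 3.9172/2.3044 = 1.6999.
x_3 = (1.0123 − 1.0538·1.6999)/2.8558 = -0.2728.
x_2 = (4.6286 − 2.6161·(-0.2728) − 3.4366·1.6999)/4.9691 = -0.1006.
x_1 = (0.0000 + 0.5547·(-0.1006) + 0.0000·(-0.2728) − 1.9415·1.6999)/3.6056 = -0.9308.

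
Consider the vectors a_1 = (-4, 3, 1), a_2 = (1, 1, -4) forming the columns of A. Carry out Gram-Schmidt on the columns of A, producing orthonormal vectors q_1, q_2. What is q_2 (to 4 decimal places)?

q_2 = (0.0559, 0.3820, -0.9225)

a_1 = (-4, 3, 1); ‖a_1‖ = 5.0990, so q_1 = (-0.7845, 0.5883, 0.1961).
q_1·a_2 = (-0.7845)·1 + 0.5883·1 + 0.1961·(-4) = -0.9806.
u_2 = a_2 + 0.9806·q_1 = (0.2308, 1.5769, -3.8077).
‖u_2‖ = 4.1278, so q_2 = (0.0559, 0.3820, -0.9225).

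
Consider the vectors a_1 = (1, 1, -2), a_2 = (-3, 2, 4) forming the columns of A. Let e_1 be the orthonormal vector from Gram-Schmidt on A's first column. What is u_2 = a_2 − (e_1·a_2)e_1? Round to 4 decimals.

e_1 = a_1/‖a_1‖ = (1, 1, -2)/2.4495 = (0.4082, 0.4082, -0.8165).
r_{12} = e_1·a_2 = -3.6742.
u_2 = a_2 + 3.6742·e_1 = (-1.5000, 3.5000, 1.0000).

u_2 = (-1.5000, 3.5000, 1.0000)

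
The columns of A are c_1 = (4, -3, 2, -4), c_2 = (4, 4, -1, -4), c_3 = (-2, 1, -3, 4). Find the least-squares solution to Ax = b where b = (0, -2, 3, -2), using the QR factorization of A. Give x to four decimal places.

e_1 = c_1/‖c_1‖ = (4, -3, 2, -4)/6.7082 = (0.5963, -0.4472, 0.2981, -0.5963).
r_{12} = e_1·c_2 = 2.6833.
u_2 = c_2 − 2.6833·e_1 = (2.4000, 5.2000, -1.8000, -2.4000).
‖u_2‖ = 6.4653, so e_2 = (0.3712, 0.8043, -0.2784, -0.3712).
r_{13} = e_1·c_3 = -4.9193; r_{23} = e_2·c_3 = -0.5878.
u_3 = c_3 + 4.9193·e_1 + 0.5878·e_2 = (1.1515, -0.7273, -1.6970, 0.8485).
‖u_3‖ = 2.3355, so e_3 = (0.4930, -0.3114, -0.7266, 0.3633).
Qᵀb = (2.9814, -1.7014, -2.2836).
Back-substitute: x_3 = -2.2836/2.3355 = -0.9778.
x_2 = (-1.7014 + 0.5878·(-0.9778))/6.4653 = -0.3520.
x_1 = (2.9814 − 2.6833·(-0.3520) + 4.9193·(-0.9778))/6.7082 = -0.1318.

x = (-0.1318, -0.3520, -0.9778)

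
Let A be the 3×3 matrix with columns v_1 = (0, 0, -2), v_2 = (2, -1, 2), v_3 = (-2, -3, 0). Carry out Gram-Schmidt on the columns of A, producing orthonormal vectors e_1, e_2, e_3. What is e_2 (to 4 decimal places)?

e_2 = (0.8944, -0.4472, 0.0000)

v_1 = (0, 0, -2); ‖v_1‖ = 2.0000, so e_1 = (0.0000, 0.0000, -1.0000).
e_1·v_2 = 0.0000·2 + 0.0000·(-1) + (-1.0000)·2 = -2.0000.
u_2 = v_2 + 2.0000·e_1 = (2.0000, -1.0000, 0.0000).
‖u_2‖ = 2.2361, so e_2 = (0.8944, -0.4472, 0.0000).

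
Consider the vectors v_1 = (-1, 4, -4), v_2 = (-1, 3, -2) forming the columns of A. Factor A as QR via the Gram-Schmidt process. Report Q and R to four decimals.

Q = [[-0.1741, -0.4558], [0.6963, 0.5698], [-0.6963, 0.6838]], R = [[5.7446, 3.6556], [0.0000, 0.7977]]

v_1 = (-1, 4, -4); ‖v_1‖ = 5.7446, so e_1 = (-0.1741, 0.6963, -0.6963).
e_1·v_2 = (-0.1741)·(-1) + 0.6963·3 + (-0.6963)·(-2) = 3.6556.
u_2 = v_2 − 3.6556·e_1 = (-0.3636, 0.4545, 0.5455).
‖u_2‖ = 0.7977, so e_2 = (-0.4558, 0.5698, 0.6838).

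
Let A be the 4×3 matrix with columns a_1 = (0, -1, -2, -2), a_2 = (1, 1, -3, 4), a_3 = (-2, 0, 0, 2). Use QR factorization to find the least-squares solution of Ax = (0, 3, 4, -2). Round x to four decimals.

a_1 = (0, -1, -2, -2); ‖a_1‖ = 3.0000, so e_1 = (0.0000, -0.3333, -0.6667, -0.6667).
e_1·a_2 = 0.0000·1 + (-0.3333)·1 + (-0.6667)·(-3) + (-0.6667)·4 = -1.0000.
u_2 = a_2 + 1.0000·e_1 = (1.0000, 0.6667, -3.6667, 3.3333).
‖u_2‖ = 5.0990, so e_2 = (0.1961, 0.1307, -0.7191, 0.6537).
e_1·a_3 = 0.0000·(-2) + (-0.3333)·0 + (-0.6667)·0 + (-0.6667)·2 = -1.3333; e_2·a_3 = 0.1961·(-2) + 0.1307·0 + (-0.7191)·0 + 0.6537·2 = 0.9152.
u_3 = a_3 + 1.3333·e_1 − 0.9152·e_2 = (-2.1795, -0.5641, -0.2308, 0.5128).
‖u_3‖ = 2.3205, so e_3 = (-0.9392, -0.2431, -0.0994, 0.2210).
Qᵀb = (-2.3333, -3.7916, -1.5691).
Back-substitute: x_3 = -1.5691/2.3205 = -0.6762.
x_2 = (-3.7916 − 0.9152·(-0.6762))/5.0990 = -0.6222.
x_1 = (-2.3333 + 1.0000·(-0.6222) + 1.3333·(-0.6762))/3.0000 = -1.2857.

x = (-1.2857, -0.6222, -0.6762)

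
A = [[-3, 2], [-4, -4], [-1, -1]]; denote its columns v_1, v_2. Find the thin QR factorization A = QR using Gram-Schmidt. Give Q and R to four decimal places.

v_1 = (-3, -4, -1); ‖v_1‖ = 5.0990, so q_1 = (-0.5883, -0.7845, -0.1961).
q_1·v_2 = (-0.5883)·2 + (-0.7845)·(-4) + (-0.1961)·(-1) = 2.1573.
u_2 = v_2 − 2.1573·q_1 = (3.2692, -2.3077, -0.5769).
‖u_2‖ = 4.0430, so q_2 = (0.8086, -0.5708, -0.1427).

Q = [[-0.5883, 0.8086], [-0.7845, -0.5708], [-0.1961, -0.1427]], R = [[5.0990, 2.1573], [0.0000, 4.0430]]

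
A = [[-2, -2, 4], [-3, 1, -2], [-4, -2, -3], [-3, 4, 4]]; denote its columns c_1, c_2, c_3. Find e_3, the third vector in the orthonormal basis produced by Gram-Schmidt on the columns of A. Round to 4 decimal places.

e_3 = (0.7866, -0.4028, -0.3358, 0.3261)

e_1 = c_1/‖c_1‖ = (-2, -3, -4, -3)/6.1644 = (-0.3244, -0.4867, -0.6489, -0.4867).
r_{12} = e_1·c_2 = -0.4867.
u_2 = c_2 + 0.4867·e_1 = (-2.1579, 0.7632, -2.3158, 3.7632).
‖u_2‖ = 4.9763, so e_2 = (-0.4336, 0.1534, -0.4654, 0.7562).
r_{13} = e_1·c_3 = -0.3244; r_{23} = e_2·c_3 = 2.3797.
u_3 = c_3 + 0.3244·e_1 − 2.3797·e_2 = (4.9267, -2.5228, -2.1031, 2.0425).
‖u_3‖ = 6.2635, so e_3 = (0.7866, -0.4028, -0.3358, 0.3261).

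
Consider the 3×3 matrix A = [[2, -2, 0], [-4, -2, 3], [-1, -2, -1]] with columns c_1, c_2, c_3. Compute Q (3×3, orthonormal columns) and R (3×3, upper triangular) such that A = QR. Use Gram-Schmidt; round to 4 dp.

Q = [[0.4364, -0.8018, 0.4082], [-0.8729, -0.2673, 0.4082], [-0.2182, -0.5345, -0.8165]], R = [[4.5826, 1.3093, -2.4004], [0.0000, 3.2071, -0.2673], [0.0000, 0.0000, 2.0412]]

c_1 = (2, -4, -1); ‖c_1‖ = 4.5826, so e_1 = (0.4364, -0.8729, -0.2182).
e_1·c_2 = 0.4364·(-2) + (-0.8729)·(-2) + (-0.2182)·(-2) = 1.3093.
u_2 = c_2 − 1.3093·e_1 = (-2.5714, -0.8571, -1.7143).
‖u_2‖ = 3.2071, so e_2 = (-0.8018, -0.2673, -0.5345).
e_1·c_3 = 0.4364·0 + (-0.8729)·3 + (-0.2182)·(-1) = -2.4004; e_2·c_3 = (-0.8018)·0 + (-0.2673)·3 + (-0.5345)·(-1) = -0.2673.
u_3 = c_3 + 2.4004·e_1 + 0.2673·e_2 = (0.8333, 0.8333, -1.6667).
‖u_3‖ = 2.0412, so e_3 = (0.4082, 0.4082, -0.8165).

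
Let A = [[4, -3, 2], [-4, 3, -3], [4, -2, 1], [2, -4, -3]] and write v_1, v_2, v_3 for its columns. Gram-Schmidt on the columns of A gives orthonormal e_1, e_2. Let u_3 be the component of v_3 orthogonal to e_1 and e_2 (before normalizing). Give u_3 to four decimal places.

u_3 = (0.5213, -1.5213, -1.7021, -0.6809)

v_1 = (4, -4, 4, 2); ‖v_1‖ = 7.2111, so e_1 = (0.5547, -0.5547, 0.5547, 0.2774).
e_1·v_2 = 0.5547·(-3) + (-0.5547)·3 + 0.5547·(-2) + 0.2774·(-4) = -5.5470.
u_2 = v_2 + 5.5470·e_1 = (0.0769, -0.0769, 1.0769, -2.4615).
‖u_2‖ = 2.6890, so e_2 = (0.0286, -0.0286, 0.4005, -0.9154).
e_1·v_3 = 0.5547·2 + (-0.5547)·(-3) + 0.5547·1 + 0.2774·(-3) = 2.4962; e_2·v_3 = 0.0286·2 + (-0.0286)·(-3) + 0.4005·1 + (-0.9154)·(-3) = 3.2897.
u_3 = v_3 − 2.4962·e_1 − 3.2897·e_2 = (0.5213, -1.5213, -1.7021, -0.6809).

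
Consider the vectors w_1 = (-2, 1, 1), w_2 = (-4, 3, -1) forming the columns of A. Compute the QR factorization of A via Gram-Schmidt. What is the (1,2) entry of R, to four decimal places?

w_1 = (-2, 1, 1); ‖w_1‖ = 2.4495, so e_1 = (-0.8165, 0.4082, 0.4082).
r_{12} = e_1·w_2 = 4.0825.

r_{12} = 4.0825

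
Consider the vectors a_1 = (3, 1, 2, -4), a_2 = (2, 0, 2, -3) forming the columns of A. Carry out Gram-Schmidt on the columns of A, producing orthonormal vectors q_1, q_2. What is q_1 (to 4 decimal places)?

q_1 = (0.5477, 0.1826, 0.3651, -0.7303)

a_1 = (3, 1, 2, -4); ‖a_1‖ = 5.4772, so q_1 = (0.5477, 0.1826, 0.3651, -0.7303).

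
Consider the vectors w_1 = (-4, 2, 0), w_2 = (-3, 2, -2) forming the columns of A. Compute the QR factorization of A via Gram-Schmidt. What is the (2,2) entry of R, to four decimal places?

w_1 = (-4, 2, 0); ‖w_1‖ = 4.4721, so q_1 = (-0.8944, 0.4472, 0.0000).
q_1·w_2 = (-0.8944)·(-3) + 0.4472·2 + 0.0000·(-2) = 3.5777.
u_2 = w_2 − 3.5777·q_1 = (0.2000, 0.4000, -2.0000).
r_{22} = ‖u_2‖ = 2.0494.

r_{22} = 2.0494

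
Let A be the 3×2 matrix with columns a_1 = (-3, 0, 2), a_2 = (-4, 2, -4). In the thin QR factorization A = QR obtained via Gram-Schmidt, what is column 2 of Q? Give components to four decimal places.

e_2 = (-0.5218, 0.3392, -0.7827)

a_1 = (-3, 0, 2); ‖a_1‖ = 3.6056, so e_1 = (-0.8321, 0.0000, 0.5547).
e_1·a_2 = (-0.8321)·(-4) + 0.0000·2 + 0.5547·(-4) = 1.1094.
u_2 = a_2 − 1.1094·e_1 = (-3.0769, 2.0000, -4.6154).
‖u_2‖ = 5.8965, so e_2 = (-0.5218, 0.3392, -0.7827).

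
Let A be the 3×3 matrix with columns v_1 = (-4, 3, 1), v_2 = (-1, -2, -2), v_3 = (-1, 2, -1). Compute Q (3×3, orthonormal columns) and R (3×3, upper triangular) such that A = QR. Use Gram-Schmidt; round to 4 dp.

Q = [[-0.7845, -0.5579, 0.2709], [0.5883, -0.5313, 0.6096], [0.1961, -0.6376, -0.7450]], R = [[5.0990, -0.7845, 1.7650], [0.0000, 2.8956, 0.1328], [0.0000, 0.0000, 1.6932]]

q_1 = v_1/‖v_1‖ = (-4, 3, 1)/5.0990 = (-0.7845, 0.5883, 0.1961).
r_{12} = q_1·v_2 = -0.7845.
u_2 = v_2 + 0.7845·q_1 = (-1.6154, -1.5385, -1.8462).
‖u_2‖ = 2.8956, so q_2 = (-0.5579, -0.5313, -0.6376).
r_{13} = q_1·v_3 = 1.7650; r_{23} = q_2·v_3 = 0.1328.
u_3 = v_3 − 1.7650·q_1 − 0.1328·q_2 = (0.4587, 1.0321, -1.2615).
‖u_3‖ = 1.6932, so q_3 = (0.2709, 0.6096, -0.7450).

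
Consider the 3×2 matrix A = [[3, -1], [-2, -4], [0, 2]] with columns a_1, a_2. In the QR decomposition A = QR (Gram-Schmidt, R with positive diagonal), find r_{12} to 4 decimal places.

e_1 = a_1/‖a_1‖ = (3, -2, 0)/3.6056 = (0.8321, -0.5547, 0.0000).
r_{12} = e_1·a_2 = 1.3868.

r_{12} = 1.3868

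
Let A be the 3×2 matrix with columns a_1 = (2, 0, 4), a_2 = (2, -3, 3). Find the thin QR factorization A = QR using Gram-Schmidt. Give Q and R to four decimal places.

Q = [[0.4472, 0.1319], [0.0000, -0.9891], [0.8944, -0.0659]], R = [[4.4721, 3.5777], [0.0000, 3.0332]]

e_1 = a_1/‖a_1‖ = (2, 0, 4)/4.4721 = (0.4472, 0.0000, 0.8944).
r_{12} = e_1·a_2 = 3.5777.
u_2 = a_2 − 3.5777·e_1 = (0.4000, -3.0000, -0.2000).
‖u_2‖ = 3.0332, so e_2 = (0.1319, -0.9891, -0.0659).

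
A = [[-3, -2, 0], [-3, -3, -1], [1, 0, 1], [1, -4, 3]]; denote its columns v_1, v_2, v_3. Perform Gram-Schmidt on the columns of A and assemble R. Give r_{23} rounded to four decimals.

r_{23} = -2.6823

e_1 = v_1/‖v_1‖ = (-3, -3, 1, 1)/4.4721 = (-0.6708, -0.6708, 0.2236, 0.2236).
r_{12} = e_1·v_2 = 2.4597.
u_2 = v_2 − 2.4597·e_1 = (-0.3500, -1.3500, -0.5500, -4.5500).
‖u_2‖ = 4.7906, so e_2 = (-0.0731, -0.2818, -0.1148, -0.9498).
r_{23} = e_2·v_3 = -2.6823.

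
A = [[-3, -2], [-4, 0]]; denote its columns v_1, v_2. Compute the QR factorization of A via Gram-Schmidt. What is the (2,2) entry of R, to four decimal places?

r_{22} = 1.6000

v_1 = (-3, -4); ‖v_1‖ = 5.0000, so q_1 = (-0.6000, -0.8000).
q_1·v_2 = (-0.6000)·(-2) + (-0.8000)·0 = 1.2000.
u_2 = v_2 − 1.2000·q_1 = (-1.2800, 0.9600).
r_{22} = ‖u_2‖ = 1.6000.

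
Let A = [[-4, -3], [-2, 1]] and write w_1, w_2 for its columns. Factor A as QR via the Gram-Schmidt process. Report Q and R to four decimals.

q_1 = w_1/‖w_1‖ = (-4, -2)/4.4721 = (-0.8944, -0.4472).
r_{12} = q_1·w_2 = 2.2361.
u_2 = w_2 − 2.2361·q_1 = (-1.0000, 2.0000).
‖u_2‖ = 2.2361, so q_2 = (-0.4472, 0.8944).

Q = [[-0.8944, -0.4472], [-0.4472, 0.8944]], R = [[4.4721, 2.2361], [0.0000, 2.2361]]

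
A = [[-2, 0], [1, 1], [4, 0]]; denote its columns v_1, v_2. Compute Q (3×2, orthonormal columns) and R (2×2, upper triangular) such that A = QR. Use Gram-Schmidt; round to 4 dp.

Q = [[-0.4364, 0.0976], [0.2182, 0.9759], [0.8729, -0.1952]], R = [[4.5826, 0.2182], [0.0000, 0.9759]]

v_1 = (-2, 1, 4); ‖v_1‖ = 4.5826, so q_1 = (-0.4364, 0.2182, 0.8729).
q_1·v_2 = (-0.4364)·0 + 0.2182·1 + 0.8729·0 = 0.2182.
u_2 = v_2 − 0.2182·q_1 = (0.0952, 0.9524, -0.1905).
‖u_2‖ = 0.9759, so q_2 = (0.0976, 0.9759, -0.1952).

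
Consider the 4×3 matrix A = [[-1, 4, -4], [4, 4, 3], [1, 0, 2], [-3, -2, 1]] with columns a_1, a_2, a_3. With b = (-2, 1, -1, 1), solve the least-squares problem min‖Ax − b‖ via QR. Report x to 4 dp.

x = (-0.0859, -0.0631, 0.3636)

a_1 = (-1, 4, 1, -3); ‖a_1‖ = 5.1962, so e_1 = (-0.1925, 0.7698, 0.1925, -0.5774).
e_1·a_2 = (-0.1925)·4 + 0.7698·4 + 0.1925·0 + (-0.5774)·(-2) = 3.4641.
u_2 = a_2 − 3.4641·e_1 = (4.6667, 1.3333, -0.6667, 0.0000).
‖u_2‖ = 4.8990, so e_2 = (0.9526, 0.2722, -0.1361, 0.0000).
e_1·a_3 = (-0.1925)·(-4) + 0.7698·3 + 0.1925·2 + (-0.5774)·1 = 2.8868; e_2·a_3 = 0.9526·(-4) + 0.2722·3 + (-0.1361)·2 + (0.0000)·1 = -3.2660.
u_3 = a_3 − 2.8868·e_1 + 3.2660·e_2 = (-0.3333, 1.6667, 1.0000, 2.6667).
‖u_3‖ = 3.3166, so e_3 = (-0.1005, 0.5025, 0.3015, 0.8040).
Qᵀb = (0.3849, -1.4969, 1.2060).
Back-substitute: x_3 = 1.2060/3.3166 = 0.3636.
x_2 = (-1.4969 + 3.2660·0.3636)/4.8990 = -0.0631.
x_1 = (0.3849 − 3.4641·(-0.0631) − 2.8868·0.3636)/5.1962 = -0.0859.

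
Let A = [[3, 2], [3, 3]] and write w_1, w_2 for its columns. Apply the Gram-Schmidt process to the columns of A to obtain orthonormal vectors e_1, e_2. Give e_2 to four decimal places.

w_1 = (3, 3); ‖w_1‖ = 4.2426, so e_1 = (0.7071, 0.7071).
e_1·w_2 = 0.7071·2 + 0.7071·3 = 3.5355.
u_2 = w_2 − 3.5355·e_1 = (-0.5000, 0.5000).
‖u_2‖ = 0.7071, so e_2 = (-0.7071, 0.7071).

e_2 = (-0.7071, 0.7071)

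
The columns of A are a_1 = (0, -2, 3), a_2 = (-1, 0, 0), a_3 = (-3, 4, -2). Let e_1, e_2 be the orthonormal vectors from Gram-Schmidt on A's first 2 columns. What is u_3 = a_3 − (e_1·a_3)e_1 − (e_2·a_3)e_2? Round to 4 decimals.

a_1 = (0, -2, 3); ‖a_1‖ = 3.6056, so e_1 = (0.0000, -0.5547, 0.8321).
e_1·a_2 = 0.0000·(-1) + (-0.5547)·0 + 0.8321·0 = 0.0000.
u_2 = a_2 + 0.0000·e_1 = (-1.0000, 0.0000, 0.0000).
‖u_2‖ = 1.0000, so e_2 = (-1.0000, 0.0000, 0.0000).
e_1·a_3 = 0.0000·(-3) + (-0.5547)·4 + 0.8321·(-2) = -3.8829; e_2·a_3 = (-1.0000)·(-3) + 0.0000·4 + 0.0000·(-2) = 3.0000.
u_3 = a_3 + 3.8829·e_1 − 3.0000·e_2 = (0.0000, 1.8462, 1.2308).

u_3 = (0.0000, 1.8462, 1.2308)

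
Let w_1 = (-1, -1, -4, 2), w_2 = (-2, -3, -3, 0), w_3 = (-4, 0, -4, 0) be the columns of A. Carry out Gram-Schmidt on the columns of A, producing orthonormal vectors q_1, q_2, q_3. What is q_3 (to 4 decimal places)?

w_1 = (-1, -1, -4, 2); ‖w_1‖ = 4.6904, so q_1 = (-0.2132, -0.2132, -0.8528, 0.4264).
q_1·w_2 = (-0.2132)·(-2) + (-0.2132)·(-3) + (-0.8528)·(-3) + 0.4264·0 = 3.6244.
u_2 = w_2 − 3.6244·q_1 = (-1.2273, -2.2273, 0.0909, -1.5455).
‖u_2‖ = 2.9772, so q_2 = (-0.4122, -0.7481, 0.0305, -0.5191).
q_1·w_3 = (-0.2132)·(-4) + (-0.2132)·0 + (-0.8528)·(-4) + 0.4264·0 = 4.2640; q_2·w_3 = (-0.4122)·(-4) + (-0.7481)·0 + 0.0305·(-4) + (-0.5191)·0 = 1.5268.
u_3 = w_3 − 4.2640·q_1 − 1.5268·q_2 = (-2.4615, 2.0513, -0.4103, -1.0256).
‖u_3‖ = 3.3893, so q_3 = (-0.7263, 0.6052, -0.1210, -0.3026).

q_3 = (-0.7263, 0.6052, -0.1210, -0.3026)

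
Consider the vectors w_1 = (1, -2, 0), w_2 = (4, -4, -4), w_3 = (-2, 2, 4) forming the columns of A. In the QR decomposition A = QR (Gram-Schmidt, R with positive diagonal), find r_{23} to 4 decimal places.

e_1 = w_1/‖w_1‖ = (1, -2, 0)/2.2361 = (0.4472, -0.8944, 0.0000).
r_{12} = e_1·w_2 = 5.3666.
u_2 = w_2 − 5.3666·e_1 = (1.6000, 0.8000, -4.0000).
‖u_2‖ = 4.3818, so e_2 = (0.3651, 0.1826, -0.9129).
r_{23} = e_2·w_3 = -4.0166.

r_{23} = -4.0166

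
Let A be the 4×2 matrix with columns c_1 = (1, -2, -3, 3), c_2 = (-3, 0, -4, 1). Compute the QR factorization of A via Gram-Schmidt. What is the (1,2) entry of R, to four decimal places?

q_1 = c_1/‖c_1‖ = (1, -2, -3, 3)/4.7958 = (0.2085, -0.4170, -0.6255, 0.6255).
r_{12} = q_1·c_2 = 2.5022.

r_{12} = 2.5022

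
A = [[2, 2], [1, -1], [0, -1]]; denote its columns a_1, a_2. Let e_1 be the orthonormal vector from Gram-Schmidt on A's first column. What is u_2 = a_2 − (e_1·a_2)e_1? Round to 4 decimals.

u_2 = (0.8000, -1.6000, -1.0000)

a_1 = (2, 1, 0); ‖a_1‖ = 2.2361, so e_1 = (0.8944, 0.4472, 0.0000).
e_1·a_2 = 0.8944·2 + 0.4472·(-1) + 0.0000·(-1) = 1.3416.
u_2 = a_2 − 1.3416·e_1 = (0.8000, -1.6000, -1.0000).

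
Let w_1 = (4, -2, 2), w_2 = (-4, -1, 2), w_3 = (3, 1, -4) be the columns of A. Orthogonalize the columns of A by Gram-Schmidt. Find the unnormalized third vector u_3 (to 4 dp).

u_3 = (-0.1287, -1.0297, -0.7723)

e_1 = w_1/‖w_1‖ = (4, -2, 2)/4.8990 = (0.8165, -0.4082, 0.4082).
r_{12} = e_1·w_2 = -2.0412.
u_2 = w_2 + 2.0412·e_1 = (-2.3333, -1.8333, 2.8333).
‖u_2‖ = 4.1028, so e_2 = (-0.5687, -0.4468, 0.6906).
r_{13} = e_1·w_3 = 0.4082; r_{23} = e_2·w_3 = -4.9153.
u_3 = w_3 − 0.4082·e_1 + 4.9153·e_2 = (-0.1287, -1.0297, -0.7723).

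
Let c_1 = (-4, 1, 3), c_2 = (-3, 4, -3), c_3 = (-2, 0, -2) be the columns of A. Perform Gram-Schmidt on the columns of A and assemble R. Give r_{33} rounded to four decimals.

r_{33} = 1.9380

c_1 = (-4, 1, 3); ‖c_1‖ = 5.0990, so q_1 = (-0.7845, 0.1961, 0.5883).
q_1·c_2 = (-0.7845)·(-3) + 0.1961·4 + 0.5883·(-3) = 1.3728.
u_2 = c_2 − 1.3728·q_1 = (-1.9231, 3.7308, -3.8077).
‖u_2‖ = 5.6670, so q_2 = (-0.3393, 0.6583, -0.6719).
q_1·c_3 = (-0.7845)·(-2) + 0.1961·0 + 0.5883·(-2) = 0.3922; q_2·c_3 = (-0.3393)·(-2) + 0.6583·0 + (-0.6719)·(-2) = 2.0225.
u_3 = c_3 − 0.3922·q_1 − 2.0225·q_2 = (-1.0060, -1.4084, -0.8719).
r_{33} = ‖u_3‖ = 1.9380.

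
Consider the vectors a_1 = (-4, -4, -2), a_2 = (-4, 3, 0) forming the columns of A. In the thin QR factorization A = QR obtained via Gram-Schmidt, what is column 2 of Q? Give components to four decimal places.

a_1 = (-4, -4, -2); ‖a_1‖ = 6.0000, so e_1 = (-0.6667, -0.6667, -0.3333).
e_1·a_2 = (-0.6667)·(-4) + (-0.6667)·3 + (-0.3333)·0 = 0.6667.
u_2 = a_2 − 0.6667·e_1 = (-3.5556, 3.4444, 0.2222).
‖u_2‖ = 4.9554, so e_2 = (-0.7175, 0.6951, 0.0448).

e_2 = (-0.7175, 0.6951, 0.0448)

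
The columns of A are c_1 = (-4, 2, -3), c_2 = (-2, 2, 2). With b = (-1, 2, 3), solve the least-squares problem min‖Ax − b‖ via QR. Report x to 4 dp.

x = (-0.2692, 1.1346)

c_1 = (-4, 2, -3); ‖c_1‖ = 5.3852, so q_1 = (-0.7428, 0.3714, -0.5571).
q_1·c_2 = (-0.7428)·(-2) + 0.3714·2 + (-0.5571)·2 = 1.1142.
u_2 = c_2 − 1.1142·q_1 = (-1.1724, 1.5862, 2.6207).
‖u_2‖ = 3.2800, so q_2 = (-0.3574, 0.4836, 0.7990).
Qᵀb = (-0.1857, 3.7216).
Back-substitute: x_2 = 3.7216/3.2800 = 1.1346.
x_1 = (-0.1857 − 1.1142·1.1346)/5.3852 = -0.2692.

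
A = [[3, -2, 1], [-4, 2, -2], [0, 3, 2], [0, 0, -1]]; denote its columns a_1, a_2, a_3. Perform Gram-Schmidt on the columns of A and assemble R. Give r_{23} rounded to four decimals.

r_{23} = 2.0353

a_1 = (3, -4, 0, 0); ‖a_1‖ = 5.0000, so e_1 = (0.6000, -0.8000, 0.0000, 0.0000).
e_1·a_2 = 0.6000·(-2) + (-0.8000)·2 + 0.0000·3 + 0.0000·0 = -2.8000.
u_2 = a_2 + 2.8000·e_1 = (-0.3200, -0.2400, 3.0000, 0.0000).
‖u_2‖ = 3.0265, so e_2 = (-0.1057, -0.0793, 0.9912, 0.0000).
r_{23} = e_2·a_3 = 2.0353.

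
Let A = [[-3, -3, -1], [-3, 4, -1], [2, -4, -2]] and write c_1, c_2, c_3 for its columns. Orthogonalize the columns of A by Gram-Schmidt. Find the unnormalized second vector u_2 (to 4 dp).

e_1 = c_1/‖c_1‖ = (-3, -3, 2)/4.6904 = (-0.6396, -0.6396, 0.4264).
r_{12} = e_1·c_2 = -2.3452.
u_2 = c_2 + 2.3452·e_1 = (-4.5000, 2.5000, -3.0000).

u_2 = (-4.5000, 2.5000, -3.0000)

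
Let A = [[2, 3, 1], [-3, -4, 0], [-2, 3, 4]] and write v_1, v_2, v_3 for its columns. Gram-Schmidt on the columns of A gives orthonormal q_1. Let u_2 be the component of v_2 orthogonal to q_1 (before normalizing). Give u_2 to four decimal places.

u_2 = (1.5882, -1.8824, 4.4118)

v_1 = (2, -3, -2); ‖v_1‖ = 4.1231, so q_1 = (0.4851, -0.7276, -0.4851).
q_1·v_2 = 0.4851·3 + (-0.7276)·(-4) + (-0.4851)·3 = 2.9104.
u_2 = v_2 − 2.9104·q_1 = (1.5882, -1.8824, 4.4118).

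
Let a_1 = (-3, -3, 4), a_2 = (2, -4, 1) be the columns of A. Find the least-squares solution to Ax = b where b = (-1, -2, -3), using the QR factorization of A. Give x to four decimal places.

q_1 = a_1/‖a_1‖ = (-3, -3, 4)/5.8310 = (-0.5145, -0.5145, 0.6860).
r_{12} = q_1·a_2 = 1.7150.
u_2 = a_2 − 1.7150·q_1 = (2.8824, -3.1176, -0.1765).
‖u_2‖ = 4.2496, so q_2 = (0.6783, -0.7336, -0.0415).
Qᵀb = (-0.5145, 0.9136).
Back-substitute: x_2 = 0.9136/4.2496 = 0.2150.
x_1 = (-0.5145 − 1.7150·0.2150)/5.8310 = -0.1515.

x = (-0.1515, 0.2150)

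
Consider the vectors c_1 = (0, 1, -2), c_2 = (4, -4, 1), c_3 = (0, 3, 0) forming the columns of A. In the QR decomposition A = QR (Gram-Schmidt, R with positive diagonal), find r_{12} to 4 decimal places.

c_1 = (0, 1, -2); ‖c_1‖ = 2.2361, so q_1 = (0.0000, 0.4472, -0.8944).
r_{12} = q_1·c_2 = -2.6833.

r_{12} = -2.6833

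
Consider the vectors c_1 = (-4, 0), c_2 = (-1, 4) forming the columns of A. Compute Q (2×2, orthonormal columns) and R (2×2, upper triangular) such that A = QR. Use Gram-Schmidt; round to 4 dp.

e_1 = c_1/‖c_1‖ = (-4, 0)/4.0000 = (-1.0000, 0.0000).
r_{12} = e_1·c_2 = 1.0000.
u_2 = c_2 − 1.0000·e_1 = (0.0000, 4.0000).
‖u_2‖ = 4.0000, so e_2 = (0.0000, 1.0000).

Q = [[-1.0000, 0.0000], [0.0000, 1.0000]], R = [[4.0000, 1.0000], [0.0000, 4.0000]]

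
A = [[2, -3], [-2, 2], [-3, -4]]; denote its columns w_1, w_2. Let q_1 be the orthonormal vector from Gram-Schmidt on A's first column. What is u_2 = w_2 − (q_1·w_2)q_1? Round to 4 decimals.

w_1 = (2, -2, -3); ‖w_1‖ = 4.1231, so q_1 = (0.4851, -0.4851, -0.7276).
q_1·w_2 = 0.4851·(-3) + (-0.4851)·2 + (-0.7276)·(-4) = 0.4851.
u_2 = w_2 − 0.4851·q_1 = (-3.2353, 2.2353, -3.6471).

u_2 = (-3.2353, 2.2353, -3.6471)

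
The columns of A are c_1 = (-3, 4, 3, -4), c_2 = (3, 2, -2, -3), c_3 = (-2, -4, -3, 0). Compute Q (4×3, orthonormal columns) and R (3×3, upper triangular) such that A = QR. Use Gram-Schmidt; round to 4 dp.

Q = [[-0.4243, 0.6535, -0.5214], [0.5657, 0.3168, -0.4652], [0.4243, -0.4555, -0.5347], [-0.5657, -0.5149, -0.4752]], R = [[7.0711, 0.7071, -2.6870], [0.0000, 5.0498, -1.2080], [0.0000, 0.0000, 4.5079]]

c_1 = (-3, 4, 3, -4); ‖c_1‖ = 7.0711, so q_1 = (-0.4243, 0.5657, 0.4243, -0.5657).
q_1·c_2 = (-0.4243)·3 + 0.5657·2 + 0.4243·(-2) + (-0.5657)·(-3) = 0.7071.
u_2 = c_2 − 0.7071·q_1 = (3.3000, 1.6000, -2.3000, -2.6000).
‖u_2‖ = 5.0498, so q_2 = (0.6535, 0.3168, -0.4555, -0.5149).
q_1·c_3 = (-0.4243)·(-2) + 0.5657·(-4) + 0.4243·(-3) + (-0.5657)·0 = -2.6870; q_2·c_3 = 0.6535·(-2) + 0.3168·(-4) + (-0.4555)·(-3) + (-0.5149)·0 = -1.2080.
u_3 = c_3 + 2.6870·q_1 + 1.2080·q_2 = (-2.3506, -2.0973, -2.4102, -2.1420).
‖u_3‖ = 4.5079, so q_3 = (-0.5214, -0.4652, -0.5347, -0.4752).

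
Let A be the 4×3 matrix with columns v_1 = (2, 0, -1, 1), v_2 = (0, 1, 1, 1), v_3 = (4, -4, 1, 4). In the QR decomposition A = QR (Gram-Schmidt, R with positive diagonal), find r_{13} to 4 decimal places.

r_{13} = 4.4907

v_1 = (2, 0, -1, 1); ‖v_1‖ = 2.4495, so e_1 = (0.8165, 0.0000, -0.4082, 0.4082).
r_{13} = e_1·v_3 = 4.4907.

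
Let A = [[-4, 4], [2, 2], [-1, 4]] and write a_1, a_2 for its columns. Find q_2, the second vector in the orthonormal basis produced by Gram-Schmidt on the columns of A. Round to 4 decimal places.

a_1 = (-4, 2, -1); ‖a_1‖ = 4.5826, so q_1 = (-0.8729, 0.4364, -0.2182).
q_1·a_2 = (-0.8729)·4 + 0.4364·2 + (-0.2182)·4 = -3.4915.
u_2 = a_2 + 3.4915·q_1 = (0.9524, 3.5238, 3.2381).
‖u_2‖ = 4.8795, so q_2 = (0.1952, 0.7222, 0.6636).

q_2 = (0.1952, 0.7222, 0.6636)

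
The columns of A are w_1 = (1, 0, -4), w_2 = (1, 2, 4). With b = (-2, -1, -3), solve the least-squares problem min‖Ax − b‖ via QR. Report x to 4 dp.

w_1 = (1, 0, -4); ‖w_1‖ = 4.1231, so q_1 = (0.2425, 0.0000, -0.9701).
q_1·w_2 = 0.2425·1 + 0.0000·2 + (-0.9701)·4 = -3.6380.
u_2 = w_2 + 3.6380·q_1 = (1.8824, 2.0000, 0.4706).
‖u_2‖ = 2.7865, so q_2 = (0.6755, 0.7177, 0.1689).
Qᵀb = (2.4254, -2.5754).
Back-substitute: x_2 = -2.5754/2.7865 = -0.9242.
x_1 = (2.4254 + 3.6380·(-0.9242))/4.1231 = -0.2273.

x = (-0.2273, -0.9242)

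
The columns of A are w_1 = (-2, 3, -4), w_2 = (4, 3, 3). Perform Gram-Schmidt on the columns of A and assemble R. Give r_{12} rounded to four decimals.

q_1 = w_1/‖w_1‖ = (-2, 3, -4)/5.3852 = (-0.3714, 0.5571, -0.7428).
r_{12} = q_1·w_2 = -2.0426.

r_{12} = -2.0426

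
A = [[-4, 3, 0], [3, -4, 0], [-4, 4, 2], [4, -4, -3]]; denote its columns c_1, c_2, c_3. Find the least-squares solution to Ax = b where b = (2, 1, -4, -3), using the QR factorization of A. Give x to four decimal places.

q_1 = c_1/‖c_1‖ = (-4, 3, -4, 4)/7.5498 = (-0.5298, 0.3974, -0.5298, 0.5298).
r_{12} = q_1·c_2 = -7.4174.
u_2 = c_2 + 7.4174·q_1 = (-0.9298, -1.0526, 0.0702, -0.0702).
‖u_2‖ = 1.4080, so q_2 = (-0.6604, -0.7476, 0.0498, -0.0498).
r_{13} = q_1·c_3 = -2.6491; r_{23} = q_2·c_3 = 0.2492.
u_3 = c_3 + 2.6491·q_1 − 0.2492·q_2 = (-1.2389, 1.2389, 0.5841, -1.5841).
‖u_3‖ = 2.4332, so q_3 = (-0.5092, 0.5092, 0.2400, -0.6510).
Qᵀb = (-0.1325, -2.1182, 0.4837).
Back-substitute: x_3 = 0.4837/2.4332 = 0.1988.
x_2 = (-2.1182 − 0.2492·0.1988)/1.4080 = -1.5396.
x_1 = (-0.1325 + 7.4174·(-1.5396) + 2.6491·0.1988)/7.5498 = -1.4604.

x = (-1.4604, -1.5396, 0.1988)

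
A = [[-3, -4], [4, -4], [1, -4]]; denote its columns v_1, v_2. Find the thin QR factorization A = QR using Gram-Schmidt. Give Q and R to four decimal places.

v_1 = (-3, 4, 1); ‖v_1‖ = 5.0990, so q_1 = (-0.5883, 0.7845, 0.1961).
q_1·v_2 = (-0.5883)·(-4) + 0.7845·(-4) + 0.1961·(-4) = -1.5689.
u_2 = v_2 + 1.5689·q_1 = (-4.9231, -2.7692, -3.6923).
‖u_2‖ = 6.7482, so q_2 = (-0.7295, -0.4104, -0.5472).

Q = [[-0.5883, -0.7295], [0.7845, -0.4104], [0.1961, -0.5472]], R = [[5.0990, -1.5689], [0.0000, 6.7482]]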